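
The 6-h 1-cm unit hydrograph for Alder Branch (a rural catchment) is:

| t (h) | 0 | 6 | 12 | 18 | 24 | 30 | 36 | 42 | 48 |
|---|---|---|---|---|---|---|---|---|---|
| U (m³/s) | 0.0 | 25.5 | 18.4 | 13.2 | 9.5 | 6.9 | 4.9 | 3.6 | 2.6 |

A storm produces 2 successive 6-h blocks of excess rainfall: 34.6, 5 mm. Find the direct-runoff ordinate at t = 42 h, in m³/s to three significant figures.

By discrete convolution, Q_j = Σ (P_i / 10 mm) · U_{j−i}.
At t = 42 h (j=7): Q = (34.6/10)·3.6 + (5/10)·4.9 = 14.9 m³/s.

Q ≈ 14.9 m³/s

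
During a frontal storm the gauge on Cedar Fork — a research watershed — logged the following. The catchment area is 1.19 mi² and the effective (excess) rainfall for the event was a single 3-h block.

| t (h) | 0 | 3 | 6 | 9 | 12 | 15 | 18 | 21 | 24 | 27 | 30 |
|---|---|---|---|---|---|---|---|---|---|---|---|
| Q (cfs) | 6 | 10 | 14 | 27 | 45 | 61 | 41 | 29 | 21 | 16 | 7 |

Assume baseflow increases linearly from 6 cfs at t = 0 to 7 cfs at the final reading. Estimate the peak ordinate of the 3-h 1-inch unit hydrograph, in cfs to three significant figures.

Direct runoff: 0.00, 3.90, 7.80, 20.70, 38.60, 54.50, 34.40, 22.30, 14.20, 9.10, 0.00 cfs; ΣQ_DR = 205.5 cfs, peak = 54.50 cfs.
Runoff depth d = ΣQ_DR·Δt / A = 205.5 × 10800 / (1.19 mi²) = 0.8028 in.
The 1-inch UH is the DRH scaled by (1 in)/d, so U_p = 54.50 × 1/0.8028 = 67.9 cfs.

U_p ≈ 67.9 cfs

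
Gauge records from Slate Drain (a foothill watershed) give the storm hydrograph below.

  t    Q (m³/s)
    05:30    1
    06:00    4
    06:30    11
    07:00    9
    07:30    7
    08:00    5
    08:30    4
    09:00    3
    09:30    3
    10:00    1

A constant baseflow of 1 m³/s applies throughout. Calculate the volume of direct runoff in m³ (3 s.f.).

Direct-runoff ordinates (Q − Q_b): 0.0, 3.0, 10.0, 8.0, 6.0, 4.0, 3.0, 2.0, 2.0, 0.0 m³/s.
ΣQ_DR = 38.00 m³/s.
With Δt = 0.5 h = 1800 s, V = ΣQ_DR · Δt = 38.00 × 1800 = 68400 m³.

V ≈ 68400 m³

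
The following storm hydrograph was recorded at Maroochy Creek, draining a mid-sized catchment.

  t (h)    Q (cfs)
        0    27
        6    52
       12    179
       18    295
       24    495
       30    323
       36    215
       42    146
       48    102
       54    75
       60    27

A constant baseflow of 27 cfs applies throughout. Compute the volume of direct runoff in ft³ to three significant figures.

V ≈ 3.54 × 10^7 ft³

Direct-runoff ordinates (Q − Q_b): 0.0, 25.0, 152.0, 268.0, 468.0, 296.0, 188.0, 119.0, 75.0, 48.0, 0.0 cfs.
ΣQ_DR = 1639 cfs.
With Δt = 6 h = 21600 s, V = ΣQ_DR · Δt = 1639 × 21600 = 3.54 × 10^7 ft³.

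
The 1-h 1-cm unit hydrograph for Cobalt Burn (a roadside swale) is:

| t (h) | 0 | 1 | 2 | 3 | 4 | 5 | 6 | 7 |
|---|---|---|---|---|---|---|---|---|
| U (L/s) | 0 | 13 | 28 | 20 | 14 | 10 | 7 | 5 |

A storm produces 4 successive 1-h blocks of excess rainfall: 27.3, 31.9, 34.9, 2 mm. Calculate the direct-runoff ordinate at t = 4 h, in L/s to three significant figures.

By discrete convolution, Q_j = Σ (P_i / 10 mm) · U_{j−i}.
At t = 4 h (j=4): Q = (27.3/10)·14 + (31.9/10)·20 + (34.9/10)·28 + (2/10)·13 = 202 L/s.

Q ≈ 202 L/s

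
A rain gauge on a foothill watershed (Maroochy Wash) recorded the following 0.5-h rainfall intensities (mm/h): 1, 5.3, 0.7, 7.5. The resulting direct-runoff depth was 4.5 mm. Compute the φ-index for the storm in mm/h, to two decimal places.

φ ≈ 1.90 mm/h

Only the 2 blocks with intensity above φ contribute runoff: 5.3, 7.5 mm/h.
Σ(I−φ)·Δt = d  ⇒  (5.3+7.5 − 2φ)·0.5 = 4.5
φ = (12.80 − 4.5/0.5) / 2 = 1.90 mm/h.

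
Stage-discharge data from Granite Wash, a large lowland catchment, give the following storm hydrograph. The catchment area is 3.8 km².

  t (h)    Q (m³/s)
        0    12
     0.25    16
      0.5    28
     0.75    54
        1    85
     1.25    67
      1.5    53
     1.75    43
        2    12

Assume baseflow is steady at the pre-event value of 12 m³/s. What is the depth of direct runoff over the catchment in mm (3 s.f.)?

d ≈ 62.1 mm

Direct runoff: 0.0, 4.0, 16.0, 42.0, 73.0, 55.0, 41.0, 31.0, 0.0 m³/s; ΣQ_DR = 262.0 m³/s.
V = ΣQ_DR · Δt = 262.0 × 900 s = 2.358 × 10^5 m³.
Over A = 3.8 km², depth = V / A = 62.1 mm.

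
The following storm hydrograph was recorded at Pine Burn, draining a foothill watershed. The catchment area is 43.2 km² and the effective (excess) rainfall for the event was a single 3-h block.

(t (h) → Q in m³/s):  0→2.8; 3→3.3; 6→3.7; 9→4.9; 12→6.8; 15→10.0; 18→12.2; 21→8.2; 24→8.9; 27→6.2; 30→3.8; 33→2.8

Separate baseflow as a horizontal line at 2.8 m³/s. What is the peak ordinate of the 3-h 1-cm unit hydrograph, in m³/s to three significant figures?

Direct runoff: 0.0, 0.5, 0.9, 2.1, 4.0, 7.2, 9.4, 5.4, 6.1, 3.4, 1.0, 0.0 m³/s; ΣQ_DR = 40.00 m³/s, peak = 9.4 m³/s.
Runoff depth d = ΣQ_DR·Δt / A = 40.00 × 10800 / (43.2 km²) = 10.00 mm.
The 1-cm UH is the DRH scaled by (10 mm)/d, so U_p = 9.4 × 10/10.00 = 9.40 m³/s.

U_p ≈ 9.40 m³/s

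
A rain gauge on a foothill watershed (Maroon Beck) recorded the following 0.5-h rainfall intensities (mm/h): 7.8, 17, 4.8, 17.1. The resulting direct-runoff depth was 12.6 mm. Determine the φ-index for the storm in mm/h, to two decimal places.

Only the 3 blocks with intensity above φ contribute runoff: 7.8, 17, 17.1 mm/h.
Σ(I−φ)·Δt = d  ⇒  (7.8+17+17.1 − 3φ)·0.5 = 12.6
φ = (41.90 − 12.6/0.5) / 3 = 5.57 mm/h.

φ ≈ 5.57 mm/h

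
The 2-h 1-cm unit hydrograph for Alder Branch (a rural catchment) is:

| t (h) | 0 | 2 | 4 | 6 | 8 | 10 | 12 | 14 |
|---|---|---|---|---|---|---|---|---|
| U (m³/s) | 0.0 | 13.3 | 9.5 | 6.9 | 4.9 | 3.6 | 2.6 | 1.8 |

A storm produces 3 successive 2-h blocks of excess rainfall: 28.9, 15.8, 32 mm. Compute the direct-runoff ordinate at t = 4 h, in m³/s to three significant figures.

By discrete convolution, Q_j = Σ (P_i / 10 mm) · U_{j−i}.
At t = 4 h (j=2): Q = (28.9/10)·9.5 + (15.8/10)·13.3 + (32/10)·0.0 = 48.5 m³/s.

Q ≈ 48.5 m³/s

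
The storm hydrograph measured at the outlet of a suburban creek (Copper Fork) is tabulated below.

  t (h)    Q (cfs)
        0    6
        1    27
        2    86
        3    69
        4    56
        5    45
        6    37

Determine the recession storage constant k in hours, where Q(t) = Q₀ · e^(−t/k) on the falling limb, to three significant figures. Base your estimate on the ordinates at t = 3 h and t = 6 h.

On the falling limb, Q drops from 69 to 37 cfs between t = 3 h and t = 6 h (Δt = 3 h).
k = −Δt / ln(Q₂/Q₁) = −3 / ln(37/69) = 4.81 h.

k ≈ 4.81 h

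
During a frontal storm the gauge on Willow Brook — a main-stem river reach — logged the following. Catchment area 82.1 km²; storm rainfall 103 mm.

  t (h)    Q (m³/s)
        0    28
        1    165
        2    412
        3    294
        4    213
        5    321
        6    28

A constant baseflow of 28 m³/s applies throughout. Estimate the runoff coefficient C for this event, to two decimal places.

ΣQ_DR = 1265 m³/s; V = ΣQ_DR·Δt = 4.554 × 10^6 m³.
Runoff depth d = V / A = 55.47 mm.
C = d / P = 55.47 / 103 = 0.54.

C ≈ 0.54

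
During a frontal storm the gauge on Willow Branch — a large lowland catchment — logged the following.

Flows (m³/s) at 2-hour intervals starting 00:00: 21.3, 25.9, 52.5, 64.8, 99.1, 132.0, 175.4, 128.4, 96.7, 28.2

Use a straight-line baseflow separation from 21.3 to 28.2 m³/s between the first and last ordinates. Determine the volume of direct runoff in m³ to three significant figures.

Direct-runoff ordinates (Q − Q_b): 0.00, 3.83, 29.67, 41.20, 74.73, 106.87, 149.50, 101.73, 69.27, 0.00 m³/s.
ΣQ_DR = 576.8 m³/s.
With Δt = 2 h = 7200 s, V = ΣQ_DR · Δt = 576.8 × 7200 = 4.15 × 10^6 m³.

V ≈ 4.15 × 10^6 m³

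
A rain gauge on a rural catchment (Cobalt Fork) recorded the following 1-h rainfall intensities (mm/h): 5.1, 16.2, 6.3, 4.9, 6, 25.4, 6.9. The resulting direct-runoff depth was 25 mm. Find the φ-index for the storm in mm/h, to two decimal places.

Only the 2 blocks with intensity above φ contribute runoff: 16.2, 25.4 mm/h.
Σ(I−φ)·Δt = d  ⇒  (16.2+25.4 − 2φ)·1 = 25
φ = (41.60 − 25/1) / 2 = 8.30 mm/h.

φ ≈ 8.30 mm/h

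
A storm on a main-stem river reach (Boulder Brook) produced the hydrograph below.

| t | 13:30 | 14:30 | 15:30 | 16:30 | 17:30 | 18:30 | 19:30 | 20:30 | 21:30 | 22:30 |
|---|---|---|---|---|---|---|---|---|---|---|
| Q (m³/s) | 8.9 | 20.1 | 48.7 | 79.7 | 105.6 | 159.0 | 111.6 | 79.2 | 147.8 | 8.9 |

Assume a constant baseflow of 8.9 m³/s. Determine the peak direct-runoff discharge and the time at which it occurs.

Q_p = 150.1 m³/s at t = 18:30

Subtracting baseflow gives direct-runoff ordinates: 0.0, 11.2, 39.8, 70.8, 96.7, 150.1, 102.7, 70.3, 138.9, 0.0 m³/s.
The maximum is 150.1 m³/s, occurring at the reading for t = 18:30.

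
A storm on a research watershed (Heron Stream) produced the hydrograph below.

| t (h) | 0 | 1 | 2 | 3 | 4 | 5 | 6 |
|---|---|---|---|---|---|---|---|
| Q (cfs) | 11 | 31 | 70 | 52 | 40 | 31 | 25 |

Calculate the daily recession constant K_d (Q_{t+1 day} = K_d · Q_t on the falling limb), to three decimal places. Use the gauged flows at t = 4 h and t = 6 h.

K_d ≈ 0.004

Between t = 4 h and t = 6 h the flow falls from 40 to 25 cfs over 2×1 h = 2 h.
Per-interval ratio K = (25/40)^(1/2) = 0.7906; K_d = K^(24/1) = 0.004.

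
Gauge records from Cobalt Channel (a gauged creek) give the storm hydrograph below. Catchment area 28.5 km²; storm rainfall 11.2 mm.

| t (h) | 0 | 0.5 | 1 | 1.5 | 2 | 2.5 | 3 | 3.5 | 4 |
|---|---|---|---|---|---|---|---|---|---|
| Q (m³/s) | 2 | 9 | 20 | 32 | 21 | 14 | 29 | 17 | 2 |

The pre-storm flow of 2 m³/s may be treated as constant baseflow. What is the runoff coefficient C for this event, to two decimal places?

ΣQ_DR = 128.0 m³/s; V = ΣQ_DR·Δt = 2.304 × 10^5 m³.
Runoff depth d = V / A = 8.084 mm.
C = d / P = 8.084 / 11.2 = 0.72.

C ≈ 0.72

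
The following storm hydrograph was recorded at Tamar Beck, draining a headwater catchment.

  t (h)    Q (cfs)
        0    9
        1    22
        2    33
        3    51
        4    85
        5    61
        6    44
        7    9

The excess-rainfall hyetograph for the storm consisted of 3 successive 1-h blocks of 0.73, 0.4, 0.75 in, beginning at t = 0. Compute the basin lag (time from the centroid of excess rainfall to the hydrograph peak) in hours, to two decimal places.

Centroid of excess rainfall: t_c = Σ P_i·t̄_i / ΣP_i = 1.5106 h (block centres at 0.5, 1.5, 2.5 h).
Hydrograph peak occurs at t = 4 h, so basin lag t_L = 4 − 1.5106 = 2.49 h.

t_L ≈ 2.49 h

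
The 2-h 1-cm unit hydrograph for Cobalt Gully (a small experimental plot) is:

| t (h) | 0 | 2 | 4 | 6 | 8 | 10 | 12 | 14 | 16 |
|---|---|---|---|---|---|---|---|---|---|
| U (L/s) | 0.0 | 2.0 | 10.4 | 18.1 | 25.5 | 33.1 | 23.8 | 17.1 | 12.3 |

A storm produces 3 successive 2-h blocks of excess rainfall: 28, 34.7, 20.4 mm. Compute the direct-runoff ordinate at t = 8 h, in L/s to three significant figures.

Q ≈ 155 L/s

By discrete convolution, Q_j = Σ (P_i / 10 mm) · U_{j−i}.
At t = 8 h (j=4): Q = (28/10)·25.5 + (34.7/10)·18.1 + (20.4/10)·10.4 = 155 L/s.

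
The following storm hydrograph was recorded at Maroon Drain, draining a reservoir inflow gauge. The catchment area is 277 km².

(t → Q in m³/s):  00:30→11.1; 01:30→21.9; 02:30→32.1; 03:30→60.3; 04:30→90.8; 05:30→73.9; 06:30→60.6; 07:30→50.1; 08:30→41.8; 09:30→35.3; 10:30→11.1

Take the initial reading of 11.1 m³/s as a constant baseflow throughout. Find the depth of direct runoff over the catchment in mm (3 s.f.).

Direct runoff: 0.0, 10.8, 21.0, 49.2, 79.7, 62.8, 49.5, 39.0, 30.7, 24.2, 0.0 m³/s; ΣQ_DR = 366.9 m³/s.
V = ΣQ_DR · Δt = 366.9 × 3600 s = 1.321 × 10^6 m³.
Over A = 277 km², depth = V / A = 4.77 mm.

d ≈ 4.77 mm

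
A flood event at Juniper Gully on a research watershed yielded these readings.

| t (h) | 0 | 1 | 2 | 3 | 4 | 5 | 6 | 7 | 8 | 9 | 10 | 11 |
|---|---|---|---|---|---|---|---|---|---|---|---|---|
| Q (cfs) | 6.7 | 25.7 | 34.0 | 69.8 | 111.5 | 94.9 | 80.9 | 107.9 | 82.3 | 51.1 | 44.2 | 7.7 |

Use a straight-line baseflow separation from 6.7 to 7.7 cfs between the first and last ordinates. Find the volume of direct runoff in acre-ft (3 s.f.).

V ≈ 52.1 acre-ft

Direct-runoff ordinates (Q − Q_b): 0.00, 18.91, 27.12, 62.83, 104.44, 87.75, 73.65, 100.56, 74.87, 43.58, 36.59, 0.00 cfs.
ΣQ_DR = 630.3 cfs.
With Δt = 1 h = 3600 s, V = ΣQ_DR · Δt = 630.3 × 3600 = 2.27 × 10^6 ft³ = 52.1 acre-ft.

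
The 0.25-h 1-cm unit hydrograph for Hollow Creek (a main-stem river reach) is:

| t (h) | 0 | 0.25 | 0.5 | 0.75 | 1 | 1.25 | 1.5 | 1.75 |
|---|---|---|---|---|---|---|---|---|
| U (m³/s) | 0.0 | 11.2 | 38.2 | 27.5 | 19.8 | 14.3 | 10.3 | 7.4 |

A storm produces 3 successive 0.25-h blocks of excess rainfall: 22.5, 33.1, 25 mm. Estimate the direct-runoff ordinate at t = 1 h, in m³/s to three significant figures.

By discrete convolution, Q_j = Σ (P_i / 10 mm) · U_{j−i}.
At t = 1 h (j=4): Q = (22.5/10)·19.8 + (33.1/10)·27.5 + (25/10)·38.2 = 231 m³/s.

Q ≈ 231 m³/s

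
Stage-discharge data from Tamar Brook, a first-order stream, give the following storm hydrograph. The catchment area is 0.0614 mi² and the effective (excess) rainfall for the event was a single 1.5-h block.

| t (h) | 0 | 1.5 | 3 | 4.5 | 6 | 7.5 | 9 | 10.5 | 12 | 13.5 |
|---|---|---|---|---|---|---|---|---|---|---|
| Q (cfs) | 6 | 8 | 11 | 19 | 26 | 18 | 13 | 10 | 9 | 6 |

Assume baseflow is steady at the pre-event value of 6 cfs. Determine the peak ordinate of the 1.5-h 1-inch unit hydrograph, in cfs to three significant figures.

U_p ≈ 8.00 cfs

Direct runoff: 0.0, 2.0, 5.0, 13.0, 20.0, 12.0, 7.0, 4.0, 3.0, 0.0 cfs; ΣQ_DR = 66.00 cfs, peak = 20.0 cfs.
Runoff depth d = ΣQ_DR·Δt / A = 66.00 × 5400 / (0.0614 mi²) = 2.499 in.
The 1-inch UH is the DRH scaled by (1 in)/d, so U_p = 20.0 × 1/2.499 = 8.00 cfs.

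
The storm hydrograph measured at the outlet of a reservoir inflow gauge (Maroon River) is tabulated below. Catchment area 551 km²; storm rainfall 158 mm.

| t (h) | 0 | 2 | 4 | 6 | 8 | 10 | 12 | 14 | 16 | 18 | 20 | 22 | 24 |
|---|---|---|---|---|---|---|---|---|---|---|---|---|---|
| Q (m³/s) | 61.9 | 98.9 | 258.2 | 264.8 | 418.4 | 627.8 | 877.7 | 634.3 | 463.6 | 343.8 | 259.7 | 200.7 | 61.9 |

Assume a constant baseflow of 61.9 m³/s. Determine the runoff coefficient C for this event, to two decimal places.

C ≈ 0.31

ΣQ_DR = 3767 m³/s; V = ΣQ_DR·Δt = 2.712 × 10^7 m³.
Runoff depth d = V / A = 49.22 mm.
C = d / P = 49.22 / 158 = 0.31.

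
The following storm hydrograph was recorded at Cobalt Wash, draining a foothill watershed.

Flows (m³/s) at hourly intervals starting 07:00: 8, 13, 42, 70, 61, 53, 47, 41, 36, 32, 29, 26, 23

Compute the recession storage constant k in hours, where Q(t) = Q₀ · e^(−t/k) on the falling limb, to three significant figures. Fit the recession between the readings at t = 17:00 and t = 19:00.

k ≈ 8.63 h

On the falling limb, Q drops from 29 to 23 m³/s between t = 17:00 and t = 19:00 (Δt = 2 h).
k = −Δt / ln(Q₂/Q₁) = −2 / ln(23/29) = 8.63 h.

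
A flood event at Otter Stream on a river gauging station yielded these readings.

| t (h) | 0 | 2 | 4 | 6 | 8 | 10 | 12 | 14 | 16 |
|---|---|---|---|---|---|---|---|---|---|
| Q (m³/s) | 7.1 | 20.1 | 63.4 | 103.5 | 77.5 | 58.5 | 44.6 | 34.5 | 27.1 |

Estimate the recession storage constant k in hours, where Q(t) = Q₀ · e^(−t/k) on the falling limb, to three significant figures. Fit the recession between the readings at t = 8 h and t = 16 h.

On the falling limb, Q drops from 77.5 to 27.1 m³/s between t = 8 h and t = 16 h (Δt = 8 h).
k = −Δt / ln(Q₂/Q₁) = −8 / ln(27.1/77.5) = 7.61 h.

k ≈ 7.61 h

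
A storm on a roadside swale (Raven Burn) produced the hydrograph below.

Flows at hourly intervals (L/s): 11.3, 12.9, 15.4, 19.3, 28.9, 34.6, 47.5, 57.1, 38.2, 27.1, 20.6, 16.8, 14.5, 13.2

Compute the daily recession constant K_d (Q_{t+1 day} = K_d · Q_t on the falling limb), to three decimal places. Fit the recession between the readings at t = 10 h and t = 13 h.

Between t = 10 h and t = 13 h the flow falls from 20.6 to 13.2 L/s over 3×1 h = 3 h.
Per-interval ratio K = (13.2/20.6)^(1/3) = 0.8621; K_d = K^(24/1) = 0.028.

K_d ≈ 0.028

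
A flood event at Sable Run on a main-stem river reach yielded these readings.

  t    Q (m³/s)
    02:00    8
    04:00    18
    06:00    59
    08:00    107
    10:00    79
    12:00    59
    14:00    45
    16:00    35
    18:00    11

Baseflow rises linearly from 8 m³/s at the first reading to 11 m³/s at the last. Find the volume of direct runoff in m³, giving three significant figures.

V ≈ 2.42 × 10^6 m³

Direct-runoff ordinates (Q − Q_b): 0.00, 9.62, 50.25, 97.88, 69.50, 49.12, 34.75, 24.38, 0.00 m³/s.
ΣQ_DR = 335.5 m³/s.
With Δt = 2 h = 7200 s, V = ΣQ_DR · Δt = 335.5 × 7200 = 2.42 × 10^6 m³.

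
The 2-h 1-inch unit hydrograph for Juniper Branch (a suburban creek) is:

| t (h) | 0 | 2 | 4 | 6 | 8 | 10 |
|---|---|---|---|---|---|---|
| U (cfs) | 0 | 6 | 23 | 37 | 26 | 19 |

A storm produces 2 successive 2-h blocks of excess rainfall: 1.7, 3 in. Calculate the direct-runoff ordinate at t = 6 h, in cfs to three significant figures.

By discrete convolution, Q_j = Σ (P_i / 1 in) · U_{j−i}.
At t = 6 h (j=3): Q = (1.7/1)·37 + (3/1)·23 = 132 cfs.

Q ≈ 132 cfs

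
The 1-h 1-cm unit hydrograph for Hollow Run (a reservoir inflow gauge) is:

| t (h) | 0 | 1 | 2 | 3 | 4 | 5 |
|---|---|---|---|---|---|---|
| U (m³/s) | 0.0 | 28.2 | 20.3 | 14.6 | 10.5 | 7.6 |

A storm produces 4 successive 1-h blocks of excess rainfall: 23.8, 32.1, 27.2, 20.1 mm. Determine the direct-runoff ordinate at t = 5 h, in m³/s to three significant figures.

Q ≈ 132 m³/s

By discrete convolution, Q_j = Σ (P_i / 10 mm) · U_{j−i}.
At t = 5 h (j=5): Q = (23.8/10)·7.6 + (32.1/10)·10.5 + (27.2/10)·14.6 + (20.1/10)·20.3 = 132 m³/s.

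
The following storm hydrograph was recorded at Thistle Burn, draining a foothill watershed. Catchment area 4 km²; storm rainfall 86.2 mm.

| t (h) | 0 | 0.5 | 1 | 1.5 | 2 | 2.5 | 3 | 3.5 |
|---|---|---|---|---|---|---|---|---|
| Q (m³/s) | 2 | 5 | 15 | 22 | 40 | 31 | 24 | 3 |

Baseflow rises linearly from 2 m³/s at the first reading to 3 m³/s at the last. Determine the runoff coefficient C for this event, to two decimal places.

C ≈ 0.64

ΣQ_DR = 122.0 m³/s; V = ΣQ_DR·Δt = 2.196 × 10^5 m³.
Runoff depth d = V / A = 54.90 mm.
C = d / P = 54.90 / 86.2 = 0.64.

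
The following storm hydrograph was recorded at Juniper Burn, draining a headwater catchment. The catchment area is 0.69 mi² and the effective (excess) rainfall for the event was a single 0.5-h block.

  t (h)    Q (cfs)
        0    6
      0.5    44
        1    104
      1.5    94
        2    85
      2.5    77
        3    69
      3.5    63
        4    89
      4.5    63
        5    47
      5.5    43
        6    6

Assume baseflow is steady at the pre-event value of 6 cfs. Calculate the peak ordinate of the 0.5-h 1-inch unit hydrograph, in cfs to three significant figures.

U_p ≈ 123 cfs

Direct runoff: 0.0, 38.0, 98.0, 88.0, 79.0, 71.0, 63.0, 57.0, 83.0, 57.0, 41.0, 37.0, 0.0 cfs; ΣQ_DR = 712.0 cfs, peak = 98.0 cfs.
Runoff depth d = ΣQ_DR·Δt / A = 712.0 × 1800 / (0.69 mi²) = 0.7995 in.
The 1-inch UH is the DRH scaled by (1 in)/d, so U_p = 98.0 × 1/0.7995 = 123 cfs.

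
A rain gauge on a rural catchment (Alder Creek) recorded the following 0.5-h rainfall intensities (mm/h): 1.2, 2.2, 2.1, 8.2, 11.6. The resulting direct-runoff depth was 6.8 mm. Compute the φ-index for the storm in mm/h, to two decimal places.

Only the 2 blocks with intensity above φ contribute runoff: 8.2, 11.6 mm/h.
Σ(I−φ)·Δt = d  ⇒  (8.2+11.6 − 2φ)·0.5 = 6.8
φ = (19.80 − 6.8/0.5) / 2 = 3.10 mm/h.

φ ≈ 3.10 mm/h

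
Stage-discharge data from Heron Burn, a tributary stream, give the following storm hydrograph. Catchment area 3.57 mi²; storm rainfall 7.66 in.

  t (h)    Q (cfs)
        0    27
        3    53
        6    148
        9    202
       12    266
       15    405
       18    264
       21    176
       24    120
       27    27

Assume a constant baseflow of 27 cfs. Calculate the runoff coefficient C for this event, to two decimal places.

ΣQ_DR = 1418 cfs; V = ΣQ_DR·Δt = 1.531 × 10^7 ft³.
Runoff depth d = V / A = 1.846 in.
C = d / P = 1.846 / 7.66 = 0.24.

C ≈ 0.24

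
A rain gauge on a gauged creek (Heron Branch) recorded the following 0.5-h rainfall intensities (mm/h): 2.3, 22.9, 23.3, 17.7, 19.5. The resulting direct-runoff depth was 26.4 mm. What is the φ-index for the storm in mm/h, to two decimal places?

φ ≈ 7.65 mm/h

Only the 4 blocks with intensity above φ contribute runoff: 22.9, 23.3, 17.7, 19.5 mm/h.
Σ(I−φ)·Δt = d  ⇒  (22.9+23.3+17.7+19.5 − 4φ)·0.5 = 26.4
φ = (83.40 − 26.4/0.5) / 4 = 7.65 mm/h.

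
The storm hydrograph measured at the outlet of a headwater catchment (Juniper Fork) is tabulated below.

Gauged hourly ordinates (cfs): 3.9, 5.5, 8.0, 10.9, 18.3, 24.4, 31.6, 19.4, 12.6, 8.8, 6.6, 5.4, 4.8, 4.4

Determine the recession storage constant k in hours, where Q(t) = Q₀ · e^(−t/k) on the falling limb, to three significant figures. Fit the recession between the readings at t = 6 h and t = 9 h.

k ≈ 2.35 h

On the falling limb, Q drops from 31.6 to 8.8 cfs between t = 6 h and t = 9 h (Δt = 3 h).
k = −Δt / ln(Q₂/Q₁) = −3 / ln(8.8/31.6) = 2.35 h.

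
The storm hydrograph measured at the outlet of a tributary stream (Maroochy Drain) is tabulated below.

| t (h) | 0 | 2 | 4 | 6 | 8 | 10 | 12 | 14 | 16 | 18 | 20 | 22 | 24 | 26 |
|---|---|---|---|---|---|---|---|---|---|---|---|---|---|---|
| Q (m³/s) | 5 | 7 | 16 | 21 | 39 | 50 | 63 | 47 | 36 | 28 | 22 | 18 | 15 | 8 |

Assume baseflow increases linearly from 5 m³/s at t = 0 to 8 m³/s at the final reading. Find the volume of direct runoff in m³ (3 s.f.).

Direct-runoff ordinates (Q − Q_b): 0.00, 1.77, 10.54, 15.31, 33.08, 43.85, 56.62, 40.38, 29.15, 20.92, 14.69, 10.46, 7.23, 0.00 m³/s.
ΣQ_DR = 284.0 m³/s.
With Δt = 2 h = 7200 s, V = ΣQ_DR · Δt = 284.0 × 7200 = 2.04 × 10^6 m³.

V ≈ 2.04 × 10^6 m³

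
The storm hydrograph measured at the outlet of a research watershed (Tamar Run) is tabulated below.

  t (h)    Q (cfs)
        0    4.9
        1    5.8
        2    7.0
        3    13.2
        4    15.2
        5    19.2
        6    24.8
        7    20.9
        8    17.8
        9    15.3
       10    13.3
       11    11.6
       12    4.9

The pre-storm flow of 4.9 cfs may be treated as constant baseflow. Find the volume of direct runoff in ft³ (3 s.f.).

V ≈ 3.97 × 10^5 ft³

Direct-runoff ordinates (Q − Q_b): 0.0, 0.9, 2.1, 8.3, 10.3, 14.3, 19.9, 16.0, 12.9, 10.4, 8.4, 6.7, 0.0 cfs.
ΣQ_DR = 110.2 cfs.
With Δt = 1 h = 3600 s, V = ΣQ_DR · Δt = 110.2 × 3600 = 3.97 × 10^5 ft³.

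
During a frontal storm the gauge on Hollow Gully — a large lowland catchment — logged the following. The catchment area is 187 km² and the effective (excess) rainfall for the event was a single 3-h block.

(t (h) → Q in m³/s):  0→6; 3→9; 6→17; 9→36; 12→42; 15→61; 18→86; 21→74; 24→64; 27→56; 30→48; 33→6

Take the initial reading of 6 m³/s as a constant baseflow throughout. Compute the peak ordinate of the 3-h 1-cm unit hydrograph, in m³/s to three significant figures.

U_p ≈ 32.0 m³/s

Direct runoff: 0.0, 3.0, 11.0, 30.0, 36.0, 55.0, 80.0, 68.0, 58.0, 50.0, 42.0, 0.0 m³/s; ΣQ_DR = 433.0 m³/s, peak = 80.0 m³/s.
Runoff depth d = ΣQ_DR·Δt / A = 433.0 × 10800 / (187 km²) = 25.01 mm.
The 1-cm UH is the DRH scaled by (10 mm)/d, so U_p = 80.0 × 10/25.01 = 32.0 m³/s.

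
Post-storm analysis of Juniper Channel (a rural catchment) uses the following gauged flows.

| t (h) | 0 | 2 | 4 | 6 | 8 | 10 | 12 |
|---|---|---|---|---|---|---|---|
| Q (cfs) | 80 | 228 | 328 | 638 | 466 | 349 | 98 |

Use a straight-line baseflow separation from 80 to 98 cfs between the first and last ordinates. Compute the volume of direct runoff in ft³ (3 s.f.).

Direct-runoff ordinates (Q − Q_b): 0.00, 145.00, 242.00, 549.00, 374.00, 254.00, 0.00 cfs.
ΣQ_DR = 1564 cfs.
With Δt = 2 h = 7200 s, V = ΣQ_DR · Δt = 1564 × 7200 = 1.13 × 10^7 ft³.

V ≈ 1.13 × 10^7 ft³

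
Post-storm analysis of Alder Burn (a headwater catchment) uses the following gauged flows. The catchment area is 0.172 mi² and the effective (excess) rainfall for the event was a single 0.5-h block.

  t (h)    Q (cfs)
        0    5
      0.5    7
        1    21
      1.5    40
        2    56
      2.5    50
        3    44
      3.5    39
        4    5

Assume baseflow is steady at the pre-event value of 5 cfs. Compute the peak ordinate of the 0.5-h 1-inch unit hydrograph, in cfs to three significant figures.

Direct runoff: 0.0, 2.0, 16.0, 35.0, 51.0, 45.0, 39.0, 34.0, 0.0 cfs; ΣQ_DR = 222.0 cfs, peak = 51.0 cfs.
Runoff depth d = ΣQ_DR·Δt / A = 222.0 × 1800 / (0.172 mi²) = 1.000 in.
The 1-inch UH is the DRH scaled by (1 in)/d, so U_p = 51.0 × 1/1.000 = 51.0 cfs.

U_p ≈ 51.0 cfs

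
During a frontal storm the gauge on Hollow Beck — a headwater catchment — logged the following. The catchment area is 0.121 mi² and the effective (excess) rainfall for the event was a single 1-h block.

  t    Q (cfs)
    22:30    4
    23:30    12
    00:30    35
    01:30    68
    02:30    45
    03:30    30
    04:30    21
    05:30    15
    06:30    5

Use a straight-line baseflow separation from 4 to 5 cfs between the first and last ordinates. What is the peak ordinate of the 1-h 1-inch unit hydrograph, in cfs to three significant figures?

U_p ≈ 25.5 cfs

Direct runoff: 0.00, 7.88, 30.75, 63.62, 40.50, 25.38, 16.25, 10.12, 0.00 cfs; ΣQ_DR = 194.5 cfs, peak = 63.62 cfs.
Runoff depth d = ΣQ_DR·Δt / A = 194.5 × 3600 / (0.121 mi²) = 2.491 in.
The 1-inch UH is the DRH scaled by (1 in)/d, so U_p = 63.62 × 1/2.491 = 25.5 cfs.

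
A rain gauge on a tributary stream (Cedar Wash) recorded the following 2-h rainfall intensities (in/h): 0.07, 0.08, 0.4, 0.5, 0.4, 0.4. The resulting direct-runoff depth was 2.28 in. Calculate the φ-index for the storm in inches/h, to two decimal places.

φ ≈ 0.14 in/h

Only the 4 blocks with intensity above φ contribute runoff: 0.4, 0.5, 0.4, 0.4 in/h.
Σ(I−φ)·Δt = d  ⇒  (0.4+0.5+0.4+0.4 − 4φ)·2 = 2.28
φ = (1.700 − 2.28/2) / 4 = 0.14 in/h.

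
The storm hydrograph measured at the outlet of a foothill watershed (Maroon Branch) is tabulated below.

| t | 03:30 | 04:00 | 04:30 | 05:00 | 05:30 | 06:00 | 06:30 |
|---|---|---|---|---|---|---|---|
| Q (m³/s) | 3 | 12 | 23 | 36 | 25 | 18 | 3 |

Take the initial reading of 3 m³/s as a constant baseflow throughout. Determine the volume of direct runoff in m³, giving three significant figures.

Direct-runoff ordinates (Q − Q_b): 0.0, 9.0, 20.0, 33.0, 22.0, 15.0, 0.0 m³/s.
ΣQ_DR = 99.00 m³/s.
With Δt = 0.5 h = 1800 s, V = ΣQ_DR · Δt = 99.00 × 1800 = 1.78 × 10^5 m³.

V ≈ 1.78 × 10^5 m³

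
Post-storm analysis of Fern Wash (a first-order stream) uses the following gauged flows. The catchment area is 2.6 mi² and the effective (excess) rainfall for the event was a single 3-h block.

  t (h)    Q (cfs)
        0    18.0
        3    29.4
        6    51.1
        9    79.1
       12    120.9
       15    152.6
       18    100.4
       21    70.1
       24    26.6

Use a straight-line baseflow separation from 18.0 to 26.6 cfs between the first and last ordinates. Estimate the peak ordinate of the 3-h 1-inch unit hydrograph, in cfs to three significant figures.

Direct runoff: 0.00, 10.32, 30.95, 57.88, 98.60, 129.22, 75.95, 44.58, 0.00 cfs; ΣQ_DR = 447.5 cfs, peak = 129.22 cfs.
Runoff depth d = ΣQ_DR·Δt / A = 447.5 × 10800 / (2.6 mi²) = 0.8001 in.
The 1-inch UH is the DRH scaled by (1 in)/d, so U_p = 129.22 × 1/0.8001 = 162 cfs.

U_p ≈ 162 cfs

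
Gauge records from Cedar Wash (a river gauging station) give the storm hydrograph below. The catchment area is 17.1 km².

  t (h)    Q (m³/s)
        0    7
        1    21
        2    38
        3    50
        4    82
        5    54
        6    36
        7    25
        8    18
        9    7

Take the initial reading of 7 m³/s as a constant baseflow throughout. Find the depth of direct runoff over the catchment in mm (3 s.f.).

Direct runoff: 0.0, 14.0, 31.0, 43.0, 75.0, 47.0, 29.0, 18.0, 11.0, 0.0 m³/s; ΣQ_DR = 268.0 m³/s.
V = ΣQ_DR · Δt = 268.0 × 3600 s = 9.648 × 10^5 m³.
Over A = 17.1 km², depth = V / A = 56.4 mm.

d ≈ 56.4 mm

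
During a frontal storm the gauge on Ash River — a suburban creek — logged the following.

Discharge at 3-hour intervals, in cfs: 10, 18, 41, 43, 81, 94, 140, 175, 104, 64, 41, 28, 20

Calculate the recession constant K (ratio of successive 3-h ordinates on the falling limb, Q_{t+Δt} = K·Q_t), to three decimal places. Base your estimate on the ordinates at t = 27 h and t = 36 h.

Using the recession-limb readings at t = 27 h and t = 36 h: Q falls from 64 to 20 cfs over 3 intervals.
K = (Q₂/Q₁)^(1/3) = (20/64)^(1/3) = 0.679.

K ≈ 0.679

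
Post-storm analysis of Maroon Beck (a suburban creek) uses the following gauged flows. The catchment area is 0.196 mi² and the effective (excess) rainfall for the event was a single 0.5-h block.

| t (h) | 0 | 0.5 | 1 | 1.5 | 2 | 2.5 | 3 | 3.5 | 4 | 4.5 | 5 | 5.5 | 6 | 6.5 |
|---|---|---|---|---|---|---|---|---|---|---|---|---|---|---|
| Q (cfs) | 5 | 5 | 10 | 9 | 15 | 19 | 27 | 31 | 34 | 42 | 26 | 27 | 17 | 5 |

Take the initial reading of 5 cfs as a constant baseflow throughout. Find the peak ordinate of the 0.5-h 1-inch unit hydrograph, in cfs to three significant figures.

Direct runoff: 0.0, 0.0, 5.0, 4.0, 10.0, 14.0, 22.0, 26.0, 29.0, 37.0, 21.0, 22.0, 12.0, 0.0 cfs; ΣQ_DR = 202.0 cfs, peak = 37.0 cfs.
Runoff depth d = ΣQ_DR·Δt / A = 202.0 × 1800 / (0.196 mi²) = 0.7985 in.
The 1-inch UH is the DRH scaled by (1 in)/d, so U_p = 37.0 × 1/0.7985 = 46.3 cfs.

U_p ≈ 46.3 cfs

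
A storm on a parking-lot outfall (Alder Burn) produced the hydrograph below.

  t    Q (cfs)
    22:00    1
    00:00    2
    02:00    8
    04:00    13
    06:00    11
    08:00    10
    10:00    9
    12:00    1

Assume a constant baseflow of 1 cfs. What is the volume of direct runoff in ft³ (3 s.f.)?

V ≈ 3.38 × 10^5 ft³

Direct-runoff ordinates (Q − Q_b): 0.0, 1.0, 7.0, 12.0, 10.0, 9.0, 8.0, 0.0 cfs.
ΣQ_DR = 47.00 cfs.
With Δt = 2 h = 7200 s, V = ΣQ_DR · Δt = 47.00 × 7200 = 3.38 × 10^5 ft³.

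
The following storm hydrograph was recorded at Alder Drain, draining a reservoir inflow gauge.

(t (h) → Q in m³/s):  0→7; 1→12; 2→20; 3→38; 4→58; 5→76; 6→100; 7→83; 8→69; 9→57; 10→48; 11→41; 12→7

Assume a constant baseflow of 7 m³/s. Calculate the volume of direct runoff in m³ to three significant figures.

Direct-runoff ordinates (Q − Q_b): 0.0, 5.0, 13.0, 31.0, 51.0, 69.0, 93.0, 76.0, 62.0, 50.0, 41.0, 34.0, 0.0 m³/s.
ΣQ_DR = 525.0 m³/s.
With Δt = 1 h = 3600 s, V = ΣQ_DR · Δt = 525.0 × 3600 = 1.89 × 10^6 m³.

V ≈ 1.89 × 10^6 m³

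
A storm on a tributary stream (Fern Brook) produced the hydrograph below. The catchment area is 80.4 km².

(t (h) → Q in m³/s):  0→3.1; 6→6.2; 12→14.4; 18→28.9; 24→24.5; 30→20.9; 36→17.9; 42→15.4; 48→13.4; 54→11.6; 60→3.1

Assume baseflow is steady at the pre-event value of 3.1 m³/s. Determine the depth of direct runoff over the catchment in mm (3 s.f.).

Direct runoff: 0.0, 3.1, 11.3, 25.8, 21.4, 17.8, 14.8, 12.3, 10.3, 8.5, 0.0 m³/s; ΣQ_DR = 125.3 m³/s.
V = ΣQ_DR · Δt = 125.3 × 21600 s = 2.706 × 10^6 m³.
Over A = 80.4 km², depth = V / A = 33.7 mm.

d ≈ 33.7 mm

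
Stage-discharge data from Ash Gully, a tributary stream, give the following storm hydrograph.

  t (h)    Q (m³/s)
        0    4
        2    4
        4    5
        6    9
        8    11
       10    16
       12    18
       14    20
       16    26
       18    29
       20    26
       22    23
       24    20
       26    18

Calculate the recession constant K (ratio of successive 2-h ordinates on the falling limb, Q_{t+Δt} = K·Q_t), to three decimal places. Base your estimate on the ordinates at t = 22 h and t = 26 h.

Using the recession-limb readings at t = 22 h and t = 26 h: Q falls from 23 to 18 m³/s over 2 intervals.
K = (Q₂/Q₁)^(1/2) = (18/23)^(1/2) = 0.885.

K ≈ 0.885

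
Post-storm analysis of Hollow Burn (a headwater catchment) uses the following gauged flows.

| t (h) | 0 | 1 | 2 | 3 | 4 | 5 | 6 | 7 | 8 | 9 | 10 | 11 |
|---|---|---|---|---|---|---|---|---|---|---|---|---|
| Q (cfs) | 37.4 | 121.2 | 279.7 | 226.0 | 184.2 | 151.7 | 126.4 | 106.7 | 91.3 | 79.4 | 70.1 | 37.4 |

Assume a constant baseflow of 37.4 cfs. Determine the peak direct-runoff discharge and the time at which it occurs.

Q_p = 242.3 cfs at t = 2 h

Subtracting baseflow gives direct-runoff ordinates: 0.0, 83.8, 242.3, 188.6, 146.8, 114.3, 89.0, 69.3, 53.9, 42.0, 32.7, 0.0 cfs.
The maximum is 242.3 cfs, occurring at the reading for t = 2 h.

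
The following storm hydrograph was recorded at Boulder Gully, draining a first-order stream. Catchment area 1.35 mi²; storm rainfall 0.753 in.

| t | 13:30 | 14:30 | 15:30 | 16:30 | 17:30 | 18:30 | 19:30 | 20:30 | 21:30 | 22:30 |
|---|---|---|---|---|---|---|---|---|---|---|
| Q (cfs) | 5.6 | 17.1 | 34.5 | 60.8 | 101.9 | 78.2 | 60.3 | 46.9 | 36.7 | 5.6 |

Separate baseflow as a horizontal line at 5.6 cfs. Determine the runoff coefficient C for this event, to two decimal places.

C ≈ 0.60

ΣQ_DR = 391.6 cfs; V = ΣQ_DR·Δt = 1.410 × 10^6 ft³.
Runoff depth d = V / A = 0.4495 in.
C = d / P = 0.4495 / 0.753 = 0.60.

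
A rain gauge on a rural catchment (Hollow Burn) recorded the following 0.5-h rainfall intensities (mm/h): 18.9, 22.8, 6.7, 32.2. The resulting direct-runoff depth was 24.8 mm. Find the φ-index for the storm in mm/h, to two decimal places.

Only the 3 blocks with intensity above φ contribute runoff: 18.9, 22.8, 32.2 mm/h.
Σ(I−φ)·Δt = d  ⇒  (18.9+22.8+32.2 − 3φ)·0.5 = 24.8
φ = (73.90 − 24.8/0.5) / 3 = 8.10 mm/h.

φ ≈ 8.10 mm/h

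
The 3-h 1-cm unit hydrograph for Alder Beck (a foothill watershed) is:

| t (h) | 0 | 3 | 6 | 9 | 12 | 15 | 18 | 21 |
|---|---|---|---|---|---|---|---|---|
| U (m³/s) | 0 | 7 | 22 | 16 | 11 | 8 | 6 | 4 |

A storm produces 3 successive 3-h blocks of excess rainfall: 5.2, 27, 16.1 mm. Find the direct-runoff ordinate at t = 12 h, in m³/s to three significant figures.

By discrete convolution, Q_j = Σ (P_i / 10 mm) · U_{j−i}.
At t = 12 h (j=4): Q = (5.2/10)·11 + (27/10)·16 + (16.1/10)·22 = 84.3 m³/s.

Q ≈ 84.3 m³/s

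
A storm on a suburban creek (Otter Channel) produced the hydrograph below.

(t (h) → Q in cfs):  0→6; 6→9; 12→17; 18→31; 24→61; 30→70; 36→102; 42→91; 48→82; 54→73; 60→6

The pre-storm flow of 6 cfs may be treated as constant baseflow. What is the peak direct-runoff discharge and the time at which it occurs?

Q_p = 96.0 cfs at t = 36 h

Subtracting baseflow gives direct-runoff ordinates: 0.0, 3.0, 11.0, 25.0, 55.0, 64.0, 96.0, 85.0, 76.0, 67.0, 0.0 cfs.
The maximum is 96.0 cfs, occurring at the reading for t = 36 h.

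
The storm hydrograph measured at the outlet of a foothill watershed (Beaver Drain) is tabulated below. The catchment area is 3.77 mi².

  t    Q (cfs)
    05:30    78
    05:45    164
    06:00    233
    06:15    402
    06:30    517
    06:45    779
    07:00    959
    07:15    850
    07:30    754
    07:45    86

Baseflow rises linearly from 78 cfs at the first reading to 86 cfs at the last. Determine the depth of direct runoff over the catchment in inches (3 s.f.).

d ≈ 0.411 in

Direct runoff: 0.00, 85.11, 153.22, 321.33, 435.44, 696.56, 875.67, 765.78, 668.89, 0.00 cfs; ΣQ_DR = 4002 cfs.
V = ΣQ_DR · Δt = 4002 × 900 s = 3.602 × 10^6 ft³.
Over A = 3.77 mi², depth = V / A = 0.411 in.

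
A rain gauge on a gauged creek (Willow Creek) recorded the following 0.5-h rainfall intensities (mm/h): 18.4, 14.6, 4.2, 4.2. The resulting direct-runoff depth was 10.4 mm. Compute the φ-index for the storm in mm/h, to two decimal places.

Only the 2 blocks with intensity above φ contribute runoff: 18.4, 14.6 mm/h.
Σ(I−φ)·Δt = d  ⇒  (18.4+14.6 − 2φ)·0.5 = 10.4
φ = (33.00 − 10.4/0.5) / 2 = 6.10 mm/h.

φ ≈ 6.10 mm/h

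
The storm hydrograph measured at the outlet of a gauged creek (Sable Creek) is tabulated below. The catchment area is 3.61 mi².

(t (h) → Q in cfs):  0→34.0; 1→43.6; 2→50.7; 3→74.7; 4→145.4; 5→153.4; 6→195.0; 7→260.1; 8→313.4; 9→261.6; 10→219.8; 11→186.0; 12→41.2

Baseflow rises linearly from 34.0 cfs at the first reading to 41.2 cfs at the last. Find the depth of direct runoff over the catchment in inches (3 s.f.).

Direct runoff: 0.00, 9.00, 15.50, 38.90, 109.00, 116.40, 157.40, 221.90, 274.60, 222.20, 179.80, 145.40, 0.00 cfs; ΣQ_DR = 1490 cfs.
V = ΣQ_DR · Δt = 1490 × 3600 s = 5.364 × 10^6 ft³.
Over A = 3.61 mi², depth = V / A = 0.640 in.

d ≈ 0.640 in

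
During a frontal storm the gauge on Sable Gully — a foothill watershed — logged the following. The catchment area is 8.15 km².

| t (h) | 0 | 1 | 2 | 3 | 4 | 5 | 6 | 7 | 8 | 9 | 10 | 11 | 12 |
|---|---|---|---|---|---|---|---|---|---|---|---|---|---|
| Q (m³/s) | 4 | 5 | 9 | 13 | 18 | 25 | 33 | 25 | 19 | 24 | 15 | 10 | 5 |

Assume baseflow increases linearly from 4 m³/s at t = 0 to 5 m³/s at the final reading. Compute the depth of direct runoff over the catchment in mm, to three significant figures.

Direct runoff: 0.00, 0.92, 4.83, 8.75, 13.67, 20.58, 28.50, 20.42, 14.33, 19.25, 10.17, 5.08, 0.00 m³/s; ΣQ_DR = 146.5 m³/s.
V = ΣQ_DR · Δt = 146.5 × 3600 s = 5.274 × 10^5 m³.
Over A = 8.15 km², depth = V / A = 64.7 mm.

d ≈ 64.7 mm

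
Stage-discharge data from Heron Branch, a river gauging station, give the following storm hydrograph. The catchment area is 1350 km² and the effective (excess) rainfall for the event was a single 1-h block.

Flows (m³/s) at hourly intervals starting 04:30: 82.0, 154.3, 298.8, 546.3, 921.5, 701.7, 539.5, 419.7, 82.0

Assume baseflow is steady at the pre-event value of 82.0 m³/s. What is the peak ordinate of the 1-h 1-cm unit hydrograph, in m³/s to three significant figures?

Direct runoff: 0.0, 72.3, 216.8, 464.3, 839.5, 619.7, 457.5, 337.7, 0.0 m³/s; ΣQ_DR = 3008 m³/s, peak = 839.5 m³/s.
Runoff depth d = ΣQ_DR·Δt / A = 3008 × 3600 / (1350 km²) = 8.021 mm.
The 1-cm UH is the DRH scaled by (10 mm)/d, so U_p = 839.5 × 10/8.021 = 1050 m³/s.

U_p ≈ 1050 m³/s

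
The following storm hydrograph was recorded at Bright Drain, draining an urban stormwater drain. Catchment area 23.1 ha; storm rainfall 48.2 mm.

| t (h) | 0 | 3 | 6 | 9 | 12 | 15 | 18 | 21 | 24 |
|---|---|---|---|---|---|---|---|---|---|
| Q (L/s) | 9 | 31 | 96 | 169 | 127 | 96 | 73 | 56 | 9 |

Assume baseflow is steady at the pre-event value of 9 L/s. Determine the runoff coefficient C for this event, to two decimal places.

ΣQ_DR = 585.0 L/s; V = ΣQ_DR·Δt = 6.318 × 10^6 L.
Runoff depth d = V / A = 27.35 mm.
C = d / P = 27.35 / 48.2 = 0.57.

C ≈ 0.57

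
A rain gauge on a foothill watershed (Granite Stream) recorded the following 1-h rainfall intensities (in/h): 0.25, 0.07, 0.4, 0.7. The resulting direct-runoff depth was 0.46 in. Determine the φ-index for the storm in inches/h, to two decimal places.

φ ≈ 0.32 in/h

Only the 2 blocks with intensity above φ contribute runoff: 0.4, 0.7 in/h.
Σ(I−φ)·Δt = d  ⇒  (0.4+0.7 − 2φ)·1 = 0.46
φ = (1.100 − 0.46/1) / 2 = 0.32 in/h.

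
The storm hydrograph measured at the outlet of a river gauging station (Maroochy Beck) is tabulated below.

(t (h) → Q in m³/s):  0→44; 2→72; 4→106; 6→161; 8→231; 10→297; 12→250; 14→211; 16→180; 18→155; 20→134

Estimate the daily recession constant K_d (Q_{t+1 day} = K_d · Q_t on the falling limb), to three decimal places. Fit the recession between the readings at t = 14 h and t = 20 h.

Between t = 14 h and t = 20 h the flow falls from 211 to 134 m³/s over 3×2 h = 6 h.
Per-interval ratio K = (134/211)^(1/3) = 0.8596; K_d = K^(24/2) = 0.163.

K_d ≈ 0.163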